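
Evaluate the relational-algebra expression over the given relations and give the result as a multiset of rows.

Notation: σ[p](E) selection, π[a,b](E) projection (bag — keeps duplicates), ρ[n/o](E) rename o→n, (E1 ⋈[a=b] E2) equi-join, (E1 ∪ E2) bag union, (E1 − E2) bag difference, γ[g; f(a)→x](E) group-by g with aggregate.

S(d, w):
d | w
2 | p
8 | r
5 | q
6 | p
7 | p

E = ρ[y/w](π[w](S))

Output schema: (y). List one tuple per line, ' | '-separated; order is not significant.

Row counts bottom-up:
  S → 5
  π[w](S) → 5
  ρ[y/w](π[w](S)) → 5

== RESULT ==
y
p
p
p
q
r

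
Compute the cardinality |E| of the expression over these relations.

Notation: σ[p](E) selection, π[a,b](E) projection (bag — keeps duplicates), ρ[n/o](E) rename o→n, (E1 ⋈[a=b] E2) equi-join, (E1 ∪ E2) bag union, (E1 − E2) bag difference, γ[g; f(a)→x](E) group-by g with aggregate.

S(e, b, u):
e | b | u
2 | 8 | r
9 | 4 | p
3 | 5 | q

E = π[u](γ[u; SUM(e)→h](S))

Per-node cardinality:
  S → 3
  γ[u; SUM(e)→h](S) → 3
  π[u](γ[u; SUM(e)→h](S)) → 3

|E| = 3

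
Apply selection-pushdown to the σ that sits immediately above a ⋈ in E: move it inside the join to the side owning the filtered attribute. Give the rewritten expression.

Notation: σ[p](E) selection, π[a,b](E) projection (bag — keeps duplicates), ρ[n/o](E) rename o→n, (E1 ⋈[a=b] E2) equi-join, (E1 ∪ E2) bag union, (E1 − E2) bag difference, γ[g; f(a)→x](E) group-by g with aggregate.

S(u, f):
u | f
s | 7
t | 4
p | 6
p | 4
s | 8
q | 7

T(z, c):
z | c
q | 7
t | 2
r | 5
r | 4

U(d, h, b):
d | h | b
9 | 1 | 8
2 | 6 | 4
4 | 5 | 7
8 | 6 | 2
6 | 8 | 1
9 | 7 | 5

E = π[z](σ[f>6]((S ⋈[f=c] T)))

σ filters on f, owned by the left side.
E' = π[z]((σ[f>6](S) ⋈[f=c] T))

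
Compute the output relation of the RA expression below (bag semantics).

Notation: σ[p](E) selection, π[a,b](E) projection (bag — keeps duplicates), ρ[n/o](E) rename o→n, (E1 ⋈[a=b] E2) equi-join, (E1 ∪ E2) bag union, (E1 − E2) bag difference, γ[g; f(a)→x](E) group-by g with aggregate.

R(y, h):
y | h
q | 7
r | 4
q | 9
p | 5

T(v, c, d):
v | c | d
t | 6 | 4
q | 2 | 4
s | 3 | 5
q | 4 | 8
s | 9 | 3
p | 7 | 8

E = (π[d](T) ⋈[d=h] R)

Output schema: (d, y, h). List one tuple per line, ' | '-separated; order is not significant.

Subexpression sizes:
  T → 6
  π[d](T) → 6
  R → 4
  (π[d](T) ⋈[d=h] R) → 3

== RESULT ==
d | y | h
4 | r | 4
4 | r | 4
5 | p | 5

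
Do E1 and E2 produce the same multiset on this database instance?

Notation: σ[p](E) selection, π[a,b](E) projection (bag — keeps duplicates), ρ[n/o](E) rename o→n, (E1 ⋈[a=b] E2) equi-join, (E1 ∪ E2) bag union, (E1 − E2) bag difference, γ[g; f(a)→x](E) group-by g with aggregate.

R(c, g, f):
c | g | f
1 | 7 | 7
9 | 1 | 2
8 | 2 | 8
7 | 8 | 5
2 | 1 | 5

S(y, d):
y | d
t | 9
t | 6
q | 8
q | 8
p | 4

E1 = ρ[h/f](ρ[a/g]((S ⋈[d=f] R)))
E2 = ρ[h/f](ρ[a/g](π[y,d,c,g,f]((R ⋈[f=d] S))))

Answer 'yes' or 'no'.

E1 row counts bottom-up:
  S → 5
  R → 5
  (S ⋈[d=f] R) → 2
  ρ[a/g]((S ⋈[d=f] R)) → 2
  ρ[h/f](ρ[a/g]((S ⋈[d=f] R))) → 2
E2 row counts bottom-up:
  R → 5
  S → 5
  (R ⋈[f=d] S) → 2
  π[y,d,c,g,f]((R ⋈[f=d] S)) → 2
  ρ[a/g](π[y,d,c,g,f]((R ⋈[f=d] S))) → 2
  ρ[h/f](ρ[a/g](π[y,d,c,g,f]((R ⋈[f=d] S)))) → 2

E1 and E2 produce the same multiset:
y | d | c | a | h
q | 8 | 8 | 2 | 8
q | 8 | 8 | 2 | 8

yes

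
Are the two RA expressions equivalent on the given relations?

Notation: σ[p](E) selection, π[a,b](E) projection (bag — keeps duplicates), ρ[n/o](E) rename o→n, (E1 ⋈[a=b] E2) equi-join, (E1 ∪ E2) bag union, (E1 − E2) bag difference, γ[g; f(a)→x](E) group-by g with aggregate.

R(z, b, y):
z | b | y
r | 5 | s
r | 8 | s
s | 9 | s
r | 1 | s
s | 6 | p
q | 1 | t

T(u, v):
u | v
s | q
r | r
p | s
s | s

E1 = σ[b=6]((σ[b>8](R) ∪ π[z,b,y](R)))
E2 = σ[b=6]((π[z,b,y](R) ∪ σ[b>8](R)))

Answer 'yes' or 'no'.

E1 stepwise |·|:
  R → 6
  σ[b>8](R) → 1
  R → 6
  π[z,b,y](R) → 6
  (σ[b>8](R) ∪ π[z,b,y](R)) → 7
  σ[b=6]((σ[b>8](R) ∪ π[z,b,y](R))) → 1
E2 stepwise |·|:
  R → 6
  π[z,b,y](R) → 6
  R → 6
  σ[b>8](R) → 1
  (π[z,b,y](R) ∪ σ[b>8](R)) → 7
  σ[b=6]((π[z,b,y](R) ∪ σ[b>8](R))) → 1

E1 and E2 produce the same multiset:
z | b | y
s | 6 | p

yes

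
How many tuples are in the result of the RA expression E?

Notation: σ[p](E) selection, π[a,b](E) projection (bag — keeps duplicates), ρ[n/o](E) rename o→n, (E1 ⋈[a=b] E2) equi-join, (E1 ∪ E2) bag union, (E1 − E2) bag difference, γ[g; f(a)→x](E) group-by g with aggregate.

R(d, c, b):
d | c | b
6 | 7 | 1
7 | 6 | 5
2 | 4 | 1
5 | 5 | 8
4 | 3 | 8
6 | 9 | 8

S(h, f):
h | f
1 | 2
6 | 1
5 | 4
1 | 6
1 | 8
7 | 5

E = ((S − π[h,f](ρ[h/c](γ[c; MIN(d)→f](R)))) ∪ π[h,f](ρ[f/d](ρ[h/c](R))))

Stepwise |·|:
  S → 6
  R → 6
  γ[c; MIN(d)→f](R) → 6
  ρ[h/c](γ[c; MIN(d)→f](R)) → 6
  π[h,f](ρ[h/c](γ[c; MIN(d)→f](R))) → 6
  (S − π[h,f](ρ[h/c](γ[c; MIN(d)→f](R)))) → 6
  R → 6
  ρ[h/c](R) → 6
  ρ[f/d](ρ[h/c](R)) → 6
  π[h,f](ρ[f/d](ρ[h/c](R))) → 6
  ((S − π[h,f](ρ[h/c](γ[c; MIN(d)→f](R)))) ∪ π[h,f](ρ[f/d](ρ[h/c](R)))) → 12

|E| = 12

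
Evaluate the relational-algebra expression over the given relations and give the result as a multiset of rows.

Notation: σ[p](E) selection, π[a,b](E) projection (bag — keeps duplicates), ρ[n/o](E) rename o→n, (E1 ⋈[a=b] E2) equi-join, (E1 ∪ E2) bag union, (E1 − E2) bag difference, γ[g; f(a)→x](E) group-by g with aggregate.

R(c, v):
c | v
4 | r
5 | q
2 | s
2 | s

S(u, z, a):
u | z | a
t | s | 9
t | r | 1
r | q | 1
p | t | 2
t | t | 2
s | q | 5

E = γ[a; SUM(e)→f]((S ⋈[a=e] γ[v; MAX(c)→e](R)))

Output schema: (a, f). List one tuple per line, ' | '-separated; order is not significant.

Subexpression sizes:
  S → 6
  R → 4
  γ[v; MAX(c)→e](R) → 3
  (S ⋈[a=e] γ[v; MAX(c)→e](R)) → 3
  γ[a; SUM(e)→f]((S ⋈[a=e] γ[v; MAX(c)→e](R))) → 2

== RESULT ==
a | f
2 | 4
5 | 5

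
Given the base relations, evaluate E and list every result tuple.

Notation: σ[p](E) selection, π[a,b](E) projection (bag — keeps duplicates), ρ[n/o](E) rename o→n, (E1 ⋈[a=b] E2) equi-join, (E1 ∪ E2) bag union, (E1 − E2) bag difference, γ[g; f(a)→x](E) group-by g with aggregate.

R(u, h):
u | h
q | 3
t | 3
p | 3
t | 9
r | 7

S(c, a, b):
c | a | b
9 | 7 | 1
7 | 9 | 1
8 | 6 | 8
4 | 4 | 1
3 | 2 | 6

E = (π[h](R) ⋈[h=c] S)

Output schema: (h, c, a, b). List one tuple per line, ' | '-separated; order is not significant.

Subexpression sizes:
  R → 5
  π[h](R) → 5
  S → 5
  (π[h](R) ⋈[h=c] S) → 5

== RESULT ==
h | c | a | b
3 | 3 | 2 | 6
3 | 3 | 2 | 6
3 | 3 | 2 | 6
7 | 7 | 9 | 1
9 | 9 | 7 | 1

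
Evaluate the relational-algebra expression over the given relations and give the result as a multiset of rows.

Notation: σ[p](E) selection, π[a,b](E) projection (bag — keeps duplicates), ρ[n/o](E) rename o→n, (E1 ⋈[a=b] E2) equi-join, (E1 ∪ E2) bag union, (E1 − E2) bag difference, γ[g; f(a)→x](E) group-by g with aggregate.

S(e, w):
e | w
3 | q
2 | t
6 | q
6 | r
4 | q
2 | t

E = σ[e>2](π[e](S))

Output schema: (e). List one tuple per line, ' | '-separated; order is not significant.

Stepwise |·|:
  S → 6
  π[e](S) → 6
  σ[e>2](π[e](S)) → 4

== RESULT ==
e
3
4
6
6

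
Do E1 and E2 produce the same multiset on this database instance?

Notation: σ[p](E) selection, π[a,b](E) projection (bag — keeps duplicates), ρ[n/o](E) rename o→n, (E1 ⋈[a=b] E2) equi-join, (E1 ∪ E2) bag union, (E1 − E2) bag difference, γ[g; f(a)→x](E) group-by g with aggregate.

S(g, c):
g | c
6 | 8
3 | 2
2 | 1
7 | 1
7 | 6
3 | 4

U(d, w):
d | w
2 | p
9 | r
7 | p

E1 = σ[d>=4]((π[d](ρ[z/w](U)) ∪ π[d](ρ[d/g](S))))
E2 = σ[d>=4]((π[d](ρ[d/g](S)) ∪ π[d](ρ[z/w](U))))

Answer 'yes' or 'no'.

E1 per-node cardinality:
  U → 3
  ρ[z/w](U) → 3
  π[d](ρ[z/w](U)) → 3
  S → 6
  ρ[d/g](S) → 6
  π[d](ρ[d/g](S)) → 6
  (π[d](ρ[z/w](U)) ∪ π[d](ρ[d/g](S))) → 9
  σ[d>=4]((π[d](ρ[z/w](U)) ∪ π[d](ρ[d/g](S)))) → 5
E2 per-node cardinality:
  S → 6
  ρ[d/g](S) → 6
  π[d](ρ[d/g](S)) → 6
  U → 3
  ρ[z/w](U) → 3
  π[d](ρ[z/w](U)) → 3
  (π[d](ρ[d/g](S)) ∪ π[d](ρ[z/w](U))) → 9
  σ[d>=4]((π[d](ρ[d/g](S)) ∪ π[d](ρ[z/w](U)))) → 5

E1 and E2 produce the same multiset:
d
6
7
7
7
9

yes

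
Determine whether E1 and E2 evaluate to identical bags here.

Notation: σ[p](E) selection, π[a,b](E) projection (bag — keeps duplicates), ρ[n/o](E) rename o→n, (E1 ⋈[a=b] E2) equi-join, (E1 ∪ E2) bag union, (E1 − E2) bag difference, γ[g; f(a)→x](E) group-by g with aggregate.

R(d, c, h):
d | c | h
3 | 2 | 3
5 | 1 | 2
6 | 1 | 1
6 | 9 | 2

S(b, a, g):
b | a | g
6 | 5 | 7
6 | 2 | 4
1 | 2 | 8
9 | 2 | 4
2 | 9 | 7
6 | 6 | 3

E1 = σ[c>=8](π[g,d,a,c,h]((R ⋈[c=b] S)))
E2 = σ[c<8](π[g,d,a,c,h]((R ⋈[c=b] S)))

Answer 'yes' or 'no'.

E1 stepwise |·|:
  R → 4
  S → 6
  (R ⋈[c=b] S) → 4
  π[g,d,a,c,h]((R ⋈[c=b] S)) → 4
  σ[c>=8](π[g,d,a,c,h]((R ⋈[c=b] S))) → 1
E2 stepwise |·|:
  R → 4
  S → 6
  (R ⋈[c=b] S) → 4
  π[g,d,a,c,h]((R ⋈[c=b] S)) → 4
  σ[c<8](π[g,d,a,c,h]((R ⋈[c=b] S))) → 3

E1 result:
g | d | a | c | h
4 | 6 | 2 | 9 | 2
E2 result:
g | d | a | c | h
7 | 3 | 9 | 2 | 3
8 | 5 | 2 | 1 | 2
8 | 6 | 2 | 1 | 1
Witness: (7, 3, 9, 2, 3) appears 0× in E1 but 1× in E2.

no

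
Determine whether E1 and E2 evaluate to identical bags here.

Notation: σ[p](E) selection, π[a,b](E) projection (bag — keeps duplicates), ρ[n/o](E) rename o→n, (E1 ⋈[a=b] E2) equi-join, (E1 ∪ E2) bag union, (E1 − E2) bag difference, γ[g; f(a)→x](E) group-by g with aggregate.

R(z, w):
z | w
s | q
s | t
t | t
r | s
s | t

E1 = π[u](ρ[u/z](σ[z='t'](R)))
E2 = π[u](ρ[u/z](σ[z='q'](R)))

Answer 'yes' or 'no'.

E1 subexpression sizes:
  R → 5
  σ[z='t'](R) → 1
  ρ[u/z](σ[z='t'](R)) → 1
  π[u](ρ[u/z](σ[z='t'](R))) → 1
E2 subexpression sizes:
  R → 5
  σ[z='q'](R) → 0
  ρ[u/z](σ[z='q'](R)) → 0
  π[u](ρ[u/z](σ[z='q'](R))) → 0

E1 result:
u
t
E2 result:
u
(0 rows)
Witness: ('t',) appears 1× in E1 but 0× in E2.

no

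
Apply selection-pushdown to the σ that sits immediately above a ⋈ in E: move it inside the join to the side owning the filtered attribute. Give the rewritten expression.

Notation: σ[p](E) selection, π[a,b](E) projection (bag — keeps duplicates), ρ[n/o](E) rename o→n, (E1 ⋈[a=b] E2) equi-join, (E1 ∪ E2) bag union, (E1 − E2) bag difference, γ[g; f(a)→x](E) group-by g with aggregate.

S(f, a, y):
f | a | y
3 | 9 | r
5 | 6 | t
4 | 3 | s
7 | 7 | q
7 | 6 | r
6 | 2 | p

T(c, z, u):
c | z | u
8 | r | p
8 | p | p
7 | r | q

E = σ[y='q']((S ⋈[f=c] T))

σ filters on y, owned by the left side.
E' = (σ[y='q'](S) ⋈[f=c] T)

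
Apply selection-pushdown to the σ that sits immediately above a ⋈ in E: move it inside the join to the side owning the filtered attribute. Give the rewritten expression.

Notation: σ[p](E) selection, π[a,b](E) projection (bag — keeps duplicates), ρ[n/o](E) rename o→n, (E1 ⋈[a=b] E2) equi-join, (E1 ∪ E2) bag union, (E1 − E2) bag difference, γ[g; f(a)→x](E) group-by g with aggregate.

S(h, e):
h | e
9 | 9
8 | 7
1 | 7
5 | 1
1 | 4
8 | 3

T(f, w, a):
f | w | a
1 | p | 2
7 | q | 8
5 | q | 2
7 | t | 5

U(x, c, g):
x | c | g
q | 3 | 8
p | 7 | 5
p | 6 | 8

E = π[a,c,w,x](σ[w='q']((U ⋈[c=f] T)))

σ filters on w, owned by the right side.
E' = π[a,c,w,x]((U ⋈[c=f] σ[w='q'](T)))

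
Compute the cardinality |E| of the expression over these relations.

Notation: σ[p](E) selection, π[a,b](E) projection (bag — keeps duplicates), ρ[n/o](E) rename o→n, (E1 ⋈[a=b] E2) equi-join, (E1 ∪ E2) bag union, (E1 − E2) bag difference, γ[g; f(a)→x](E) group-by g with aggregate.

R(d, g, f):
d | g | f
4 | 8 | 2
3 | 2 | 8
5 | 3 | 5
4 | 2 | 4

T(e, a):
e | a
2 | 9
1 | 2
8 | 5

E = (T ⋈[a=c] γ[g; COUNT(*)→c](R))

Subexpression sizes:
  T → 3
  R → 4
  γ[g; COUNT(*)→c](R) → 3
  (T ⋈[a=c] γ[g; COUNT(*)→c](R)) → 1

|E| = 1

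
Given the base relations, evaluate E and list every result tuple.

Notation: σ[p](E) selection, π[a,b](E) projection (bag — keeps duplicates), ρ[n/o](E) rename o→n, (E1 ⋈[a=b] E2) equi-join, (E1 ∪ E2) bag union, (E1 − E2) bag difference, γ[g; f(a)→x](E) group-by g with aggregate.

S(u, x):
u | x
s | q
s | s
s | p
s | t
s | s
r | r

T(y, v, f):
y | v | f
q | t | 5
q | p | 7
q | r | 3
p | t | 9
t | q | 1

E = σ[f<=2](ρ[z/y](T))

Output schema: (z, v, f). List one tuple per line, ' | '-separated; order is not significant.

Row counts bottom-up:
  T → 5
  ρ[z/y](T) → 5
  σ[f<=2](ρ[z/y](T)) → 1

== RESULT ==
z | v | f
t | q | 1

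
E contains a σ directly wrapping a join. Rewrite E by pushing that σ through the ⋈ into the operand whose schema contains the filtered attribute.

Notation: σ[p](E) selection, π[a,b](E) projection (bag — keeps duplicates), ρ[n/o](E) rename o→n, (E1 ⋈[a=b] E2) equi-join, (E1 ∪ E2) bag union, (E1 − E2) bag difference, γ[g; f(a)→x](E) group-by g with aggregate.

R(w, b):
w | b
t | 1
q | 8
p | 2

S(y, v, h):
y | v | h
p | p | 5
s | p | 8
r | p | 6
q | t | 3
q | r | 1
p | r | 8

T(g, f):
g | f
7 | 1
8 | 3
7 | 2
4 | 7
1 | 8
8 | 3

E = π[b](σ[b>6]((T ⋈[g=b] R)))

σ filters on b, owned by the right side.
E' = π[b]((T ⋈[g=b] σ[b>6](R)))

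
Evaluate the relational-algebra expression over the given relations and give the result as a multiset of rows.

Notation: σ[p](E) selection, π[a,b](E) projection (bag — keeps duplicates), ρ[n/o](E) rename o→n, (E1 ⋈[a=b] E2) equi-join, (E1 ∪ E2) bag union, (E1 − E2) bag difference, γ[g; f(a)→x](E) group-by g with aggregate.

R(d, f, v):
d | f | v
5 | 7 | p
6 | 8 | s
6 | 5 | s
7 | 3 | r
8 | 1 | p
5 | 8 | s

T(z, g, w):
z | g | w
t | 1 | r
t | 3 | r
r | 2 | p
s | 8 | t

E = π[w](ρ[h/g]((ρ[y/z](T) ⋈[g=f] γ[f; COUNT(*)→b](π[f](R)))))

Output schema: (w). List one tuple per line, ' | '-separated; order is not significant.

Per-node cardinality:
  T → 4
  ρ[y/z](T) → 4
  R → 6
  π[f](R) → 6
  γ[f; COUNT(*)→b](π[f](R)) → 5
  (ρ[y/z](T) ⋈[g=f] γ[f; COUNT(*)→b](π[f](R))) → 3
  ρ[h/g]((ρ[y/z](T) ⋈[g=f] γ[f; COUNT(*)→b](π[f](R)))) → 3
  π[w](ρ[h/g]((ρ[y/z](T) ⋈[g=f] γ[f; COUNT(*)→b](π[f](R))))) → 3

== RESULT ==
w
r
r
t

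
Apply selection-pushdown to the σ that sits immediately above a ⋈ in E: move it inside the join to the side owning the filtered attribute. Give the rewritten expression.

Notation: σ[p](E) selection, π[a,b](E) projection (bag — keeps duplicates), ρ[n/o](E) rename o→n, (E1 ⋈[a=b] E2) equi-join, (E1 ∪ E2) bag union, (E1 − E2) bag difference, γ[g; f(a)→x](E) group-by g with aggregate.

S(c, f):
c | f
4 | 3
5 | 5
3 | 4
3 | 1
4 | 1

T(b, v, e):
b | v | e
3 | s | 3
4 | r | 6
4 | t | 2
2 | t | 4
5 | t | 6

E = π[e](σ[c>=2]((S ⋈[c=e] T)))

σ filters on c, owned by the left side.
E' = π[e]((σ[c>=2](S) ⋈[c=e] T))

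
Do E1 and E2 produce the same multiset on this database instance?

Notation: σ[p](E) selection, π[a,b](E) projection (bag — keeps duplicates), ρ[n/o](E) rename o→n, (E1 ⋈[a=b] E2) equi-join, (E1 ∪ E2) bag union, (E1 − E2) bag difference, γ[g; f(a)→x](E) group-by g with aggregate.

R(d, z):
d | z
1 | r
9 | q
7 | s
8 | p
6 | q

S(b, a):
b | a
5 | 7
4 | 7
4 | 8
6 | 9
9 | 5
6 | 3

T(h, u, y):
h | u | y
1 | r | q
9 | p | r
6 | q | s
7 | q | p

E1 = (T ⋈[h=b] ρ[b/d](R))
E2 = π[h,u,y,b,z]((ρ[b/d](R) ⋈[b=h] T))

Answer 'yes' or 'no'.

E1 stepwise |·|:
  T → 4
  R → 5
  ρ[b/d](R) → 5
  (T ⋈[h=b] ρ[b/d](R)) → 4
E2 stepwise |·|:
  R → 5
  ρ[b/d](R) → 5
  T → 4
  (ρ[b/d](R) ⋈[b=h] T) → 4
  π[h,u,y,b,z]((ρ[b/d](R) ⋈[b=h] T)) → 4

E1 and E2 produce the same multiset:
h | u | y | b | z
1 | r | q | 1 | r
6 | q | s | 6 | q
7 | q | p | 7 | s
9 | p | r | 9 | q

yes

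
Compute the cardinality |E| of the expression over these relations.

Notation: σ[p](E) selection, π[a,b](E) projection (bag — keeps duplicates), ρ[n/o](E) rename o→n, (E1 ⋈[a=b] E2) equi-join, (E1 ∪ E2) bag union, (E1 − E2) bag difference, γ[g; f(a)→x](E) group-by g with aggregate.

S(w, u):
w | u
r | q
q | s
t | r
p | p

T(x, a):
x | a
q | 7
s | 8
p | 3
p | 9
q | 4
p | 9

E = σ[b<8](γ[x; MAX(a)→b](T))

Row counts bottom-up:
  T → 6
  γ[x; MAX(a)→b](T) → 3
  σ[b<8](γ[x; MAX(a)→b](T)) → 1

|E| = 1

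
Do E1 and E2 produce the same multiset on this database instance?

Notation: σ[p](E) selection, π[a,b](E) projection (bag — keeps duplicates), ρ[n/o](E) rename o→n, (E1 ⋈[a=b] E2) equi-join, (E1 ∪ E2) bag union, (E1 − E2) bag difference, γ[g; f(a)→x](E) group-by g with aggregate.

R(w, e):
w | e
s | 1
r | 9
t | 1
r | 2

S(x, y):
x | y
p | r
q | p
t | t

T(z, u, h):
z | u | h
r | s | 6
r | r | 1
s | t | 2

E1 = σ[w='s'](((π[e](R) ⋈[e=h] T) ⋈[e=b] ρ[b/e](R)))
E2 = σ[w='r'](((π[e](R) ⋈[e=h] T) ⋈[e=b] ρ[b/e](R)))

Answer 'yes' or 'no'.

E1 subexpression sizes:
  R → 4
  π[e](R) → 4
  T → 3
  (π[e](R) ⋈[e=h] T) → 3
  R → 4
  ρ[b/e](R) → 4
  ((π[e](R) ⋈[e=h] T) ⋈[e=b] ρ[b/e](R)) → 5
  σ[w='s'](((π[e](R) ⋈[e=h] T) ⋈[e=b] ρ[b/e](R))) → 2
E2 subexpression sizes:
  R → 4
  π[e](R) → 4
  T → 3
  (π[e](R) ⋈[e=h] T) → 3
  R → 4
  ρ[b/e](R) → 4
  ((π[e](R) ⋈[e=h] T) ⋈[e=b] ρ[b/e](R)) → 5
  σ[w='r'](((π[e](R) ⋈[e=h] T) ⋈[e=b] ρ[b/e](R))) → 1

E1 result:
e | z | u | h | w | b
1 | r | r | 1 | s | 1
1 | r | r | 1 | s | 1
E2 result:
e | z | u | h | w | b
2 | s | t | 2 | r | 2
Witness: (2, 's', 't', 2, 'r', 2) appears 0× in E1 but 1× in E2.

no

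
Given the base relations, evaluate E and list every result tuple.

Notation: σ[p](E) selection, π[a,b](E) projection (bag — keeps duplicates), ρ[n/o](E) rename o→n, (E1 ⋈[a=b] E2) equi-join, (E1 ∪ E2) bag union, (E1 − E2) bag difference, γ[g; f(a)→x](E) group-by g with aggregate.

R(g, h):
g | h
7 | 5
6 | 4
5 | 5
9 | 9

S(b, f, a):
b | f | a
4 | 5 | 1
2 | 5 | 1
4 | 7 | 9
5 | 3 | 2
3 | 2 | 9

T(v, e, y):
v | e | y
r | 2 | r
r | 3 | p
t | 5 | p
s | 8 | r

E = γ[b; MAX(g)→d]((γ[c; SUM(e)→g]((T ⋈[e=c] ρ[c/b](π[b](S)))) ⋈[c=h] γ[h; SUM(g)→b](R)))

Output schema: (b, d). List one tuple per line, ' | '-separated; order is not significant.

Stepwise |·|:
  T → 4
  S → 5
  π[b](S) → 5
  ρ[c/b](π[b](S)) → 5
  (T ⋈[e=c] ρ[c/b](π[b](S))) → 3
  γ[c; SUM(e)→g]((T ⋈[e=c] ρ[c/b](π[b](S)))) → 3
  R → 4
  γ[h; SUM(g)→b](R) → 3
  (γ[c; SUM(e)→g]((T ⋈[e=c] ρ[c/b](π[b](S)))) ⋈[c=h] γ[h; SUM(g)→b](R)) → 1
  γ[b; MAX(g)→d]((γ[c; SUM(e)→g]((T ⋈[e=c] ρ[c/b](π[b](S)))) ⋈[c=h] γ[h; SUM(g)→b](R))) → 1

== RESULT ==
b | d
12 | 5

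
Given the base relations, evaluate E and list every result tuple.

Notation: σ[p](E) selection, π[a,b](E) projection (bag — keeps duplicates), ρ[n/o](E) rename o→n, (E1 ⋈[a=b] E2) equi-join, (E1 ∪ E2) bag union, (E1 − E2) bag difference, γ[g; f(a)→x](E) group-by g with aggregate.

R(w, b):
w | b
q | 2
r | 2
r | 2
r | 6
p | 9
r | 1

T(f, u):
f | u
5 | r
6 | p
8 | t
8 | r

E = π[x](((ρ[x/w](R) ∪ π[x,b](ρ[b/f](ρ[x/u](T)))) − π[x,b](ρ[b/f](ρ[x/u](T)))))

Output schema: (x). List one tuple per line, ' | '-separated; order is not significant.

Per-node cardinality:
  R → 6
  ρ[x/w](R) → 6
  T → 4
  ρ[x/u](T) → 4
  ρ[b/f](ρ[x/u](T)) → 4
  π[x,b](ρ[b/f](ρ[x/u](T))) → 4
  (ρ[x/w](R) ∪ π[x,b](ρ[b/f](ρ[x/u](T)))) → 10
  T → 4
  ρ[x/u](T) → 4
  ρ[b/f](ρ[x/u](T)) → 4
  π[x,b](ρ[b/f](ρ[x/u](T))) → 4
  ((ρ[x/w](R) ∪ π[x,b](ρ[b/f](ρ[x/u](T)))) − π[x,b](ρ[b/f](ρ[x/u](T)))) → 6
  π[x](((ρ[x/w](R) ∪ π[x,b](ρ[b/f](ρ[x/u](T)))) − π[x,b](ρ[b/f](ρ[x/u](T))))) → 6

== RESULT ==
x
p
q
r
r
r
r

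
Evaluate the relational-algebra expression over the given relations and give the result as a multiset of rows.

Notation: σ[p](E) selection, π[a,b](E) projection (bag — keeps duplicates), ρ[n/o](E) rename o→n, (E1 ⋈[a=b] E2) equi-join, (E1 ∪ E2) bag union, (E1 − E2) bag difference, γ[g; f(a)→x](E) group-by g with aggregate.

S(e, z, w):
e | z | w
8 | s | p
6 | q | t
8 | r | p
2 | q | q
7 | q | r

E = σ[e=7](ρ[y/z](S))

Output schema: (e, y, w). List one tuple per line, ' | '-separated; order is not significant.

Stepwise |·|:
  S → 5
  ρ[y/z](S) → 5
  σ[e=7](ρ[y/z](S)) → 1

== RESULT ==
e | y | w
7 | q | r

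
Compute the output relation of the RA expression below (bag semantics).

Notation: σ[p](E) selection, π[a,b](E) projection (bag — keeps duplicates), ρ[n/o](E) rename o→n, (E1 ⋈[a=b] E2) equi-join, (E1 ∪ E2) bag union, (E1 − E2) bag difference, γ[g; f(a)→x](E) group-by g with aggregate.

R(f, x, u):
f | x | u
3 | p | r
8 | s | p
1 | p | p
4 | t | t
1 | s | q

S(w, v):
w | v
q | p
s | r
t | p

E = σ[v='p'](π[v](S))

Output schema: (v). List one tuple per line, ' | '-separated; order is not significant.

Per-node cardinality:
  S → 3
  π[v](S) → 3
  σ[v='p'](π[v](S)) → 2

== RESULT ==
v
p
p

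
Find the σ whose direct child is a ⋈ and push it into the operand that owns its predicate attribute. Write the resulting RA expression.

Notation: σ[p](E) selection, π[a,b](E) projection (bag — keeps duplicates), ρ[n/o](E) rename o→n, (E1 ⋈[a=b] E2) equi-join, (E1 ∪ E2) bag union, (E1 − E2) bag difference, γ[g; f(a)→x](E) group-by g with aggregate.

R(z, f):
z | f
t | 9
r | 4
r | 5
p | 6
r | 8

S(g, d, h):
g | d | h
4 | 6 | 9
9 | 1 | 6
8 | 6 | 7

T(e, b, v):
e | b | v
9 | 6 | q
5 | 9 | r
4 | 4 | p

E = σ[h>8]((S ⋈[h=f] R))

σ filters on h, owned by the left side.
E' = (σ[h>8](S) ⋈[h=f] R)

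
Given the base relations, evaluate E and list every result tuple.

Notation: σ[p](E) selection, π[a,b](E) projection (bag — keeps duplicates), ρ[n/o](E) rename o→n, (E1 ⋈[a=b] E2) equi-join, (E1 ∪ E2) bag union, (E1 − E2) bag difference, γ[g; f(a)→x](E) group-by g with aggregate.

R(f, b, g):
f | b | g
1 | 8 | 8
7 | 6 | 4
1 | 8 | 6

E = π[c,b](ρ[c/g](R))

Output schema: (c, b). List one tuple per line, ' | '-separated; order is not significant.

Subexpression sizes:
  R → 3
  ρ[c/g](R) → 3
  π[c,b](ρ[c/g](R)) → 3

== RESULT ==
c | b
4 | 6
6 | 8
8 | 8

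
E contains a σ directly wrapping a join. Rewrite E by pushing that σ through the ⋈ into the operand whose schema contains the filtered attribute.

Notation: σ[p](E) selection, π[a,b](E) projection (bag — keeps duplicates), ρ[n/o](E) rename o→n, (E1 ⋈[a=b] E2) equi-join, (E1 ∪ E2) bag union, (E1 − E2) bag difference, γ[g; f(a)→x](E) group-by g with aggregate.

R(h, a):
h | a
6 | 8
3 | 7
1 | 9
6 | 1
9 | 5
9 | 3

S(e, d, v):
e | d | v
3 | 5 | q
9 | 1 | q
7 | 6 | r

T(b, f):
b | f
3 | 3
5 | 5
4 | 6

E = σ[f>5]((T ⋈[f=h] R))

σ filters on f, owned by the left side.
E' = (σ[f>5](T) ⋈[f=h] R)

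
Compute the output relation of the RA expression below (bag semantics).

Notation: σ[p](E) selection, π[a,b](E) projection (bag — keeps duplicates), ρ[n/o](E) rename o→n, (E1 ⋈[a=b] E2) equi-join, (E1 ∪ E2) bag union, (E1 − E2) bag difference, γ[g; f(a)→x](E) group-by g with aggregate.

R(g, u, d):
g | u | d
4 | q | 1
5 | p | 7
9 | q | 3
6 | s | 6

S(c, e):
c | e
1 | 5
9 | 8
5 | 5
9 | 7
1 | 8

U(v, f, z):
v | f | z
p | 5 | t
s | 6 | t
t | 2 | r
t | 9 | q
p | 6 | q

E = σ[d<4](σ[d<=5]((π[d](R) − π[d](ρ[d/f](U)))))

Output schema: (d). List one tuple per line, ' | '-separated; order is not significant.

Per-node cardinality:
  R → 4
  π[d](R) → 4
  U → 5
  ρ[d/f](U) → 5
  π[d](ρ[d/f](U)) → 5
  (π[d](R) − π[d](ρ[d/f](U))) → 3
  σ[d<=5]((π[d](R) − π[d](ρ[d/f](U)))) → 2
  σ[d<4](σ[d<=5]((π[d](R) − π[d](ρ[d/f](U))))) → 2

== RESULT ==
d
1
3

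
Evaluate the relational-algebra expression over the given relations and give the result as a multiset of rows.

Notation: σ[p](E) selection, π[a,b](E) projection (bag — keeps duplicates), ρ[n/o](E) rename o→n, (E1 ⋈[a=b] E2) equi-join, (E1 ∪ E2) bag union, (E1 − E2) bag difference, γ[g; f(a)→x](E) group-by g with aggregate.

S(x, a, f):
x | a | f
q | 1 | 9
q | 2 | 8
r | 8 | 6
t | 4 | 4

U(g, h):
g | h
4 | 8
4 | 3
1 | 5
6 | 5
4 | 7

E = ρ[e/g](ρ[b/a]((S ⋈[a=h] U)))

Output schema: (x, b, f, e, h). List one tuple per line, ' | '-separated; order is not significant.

Subexpression sizes:
  S → 4
  U → 5
  (S ⋈[a=h] U) → 1
  ρ[b/a]((S ⋈[a=h] U)) → 1
  ρ[e/g](ρ[b/a]((S ⋈[a=h] U))) → 1

== RESULT ==
x | b | f | e | h
r | 8 | 6 | 4 | 8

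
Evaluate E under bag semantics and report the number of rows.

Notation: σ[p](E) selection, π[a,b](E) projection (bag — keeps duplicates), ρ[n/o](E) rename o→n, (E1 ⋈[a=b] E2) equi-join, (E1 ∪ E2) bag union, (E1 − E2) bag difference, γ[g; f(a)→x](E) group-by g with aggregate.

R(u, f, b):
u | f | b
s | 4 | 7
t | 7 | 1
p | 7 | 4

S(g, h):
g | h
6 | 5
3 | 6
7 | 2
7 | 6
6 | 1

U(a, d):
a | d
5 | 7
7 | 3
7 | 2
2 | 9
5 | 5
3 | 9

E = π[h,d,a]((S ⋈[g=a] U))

Per-node cardinality:
  S → 5
  U → 6
  (S ⋈[g=a] U) → 5
  π[h,d,a]((S ⋈[g=a] U)) → 5

|E| = 5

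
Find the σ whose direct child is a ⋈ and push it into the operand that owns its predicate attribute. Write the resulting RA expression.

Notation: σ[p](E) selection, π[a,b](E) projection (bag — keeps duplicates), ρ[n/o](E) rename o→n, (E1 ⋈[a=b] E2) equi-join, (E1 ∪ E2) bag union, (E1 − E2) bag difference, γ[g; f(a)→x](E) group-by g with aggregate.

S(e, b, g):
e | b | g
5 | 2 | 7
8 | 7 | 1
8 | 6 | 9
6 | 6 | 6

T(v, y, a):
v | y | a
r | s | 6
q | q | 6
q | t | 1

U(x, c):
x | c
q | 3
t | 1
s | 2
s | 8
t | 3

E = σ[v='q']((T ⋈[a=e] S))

σ filters on v, owned by the left side.
E' = (σ[v='q'](T) ⋈[a=e] S)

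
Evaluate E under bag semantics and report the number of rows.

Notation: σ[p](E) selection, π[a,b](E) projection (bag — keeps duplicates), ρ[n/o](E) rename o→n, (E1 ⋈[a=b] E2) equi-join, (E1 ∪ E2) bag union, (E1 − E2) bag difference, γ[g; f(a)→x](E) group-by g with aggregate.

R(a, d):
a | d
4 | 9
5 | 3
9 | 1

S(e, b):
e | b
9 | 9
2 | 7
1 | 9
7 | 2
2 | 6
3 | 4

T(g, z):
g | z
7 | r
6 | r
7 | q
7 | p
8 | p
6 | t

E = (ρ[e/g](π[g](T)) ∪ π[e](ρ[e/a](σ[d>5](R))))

Per-node cardinality:
  T → 6
  π[g](T) → 6
  ρ[e/g](π[g](T)) → 6
  R → 3
  σ[d>5](R) → 1
  ρ[e/a](σ[d>5](R)) → 1
  π[e](ρ[e/a](σ[d>5](R))) → 1
  (ρ[e/g](π[g](T)) ∪ π[e](ρ[e/a](σ[d>5](R)))) → 7

|E| = 7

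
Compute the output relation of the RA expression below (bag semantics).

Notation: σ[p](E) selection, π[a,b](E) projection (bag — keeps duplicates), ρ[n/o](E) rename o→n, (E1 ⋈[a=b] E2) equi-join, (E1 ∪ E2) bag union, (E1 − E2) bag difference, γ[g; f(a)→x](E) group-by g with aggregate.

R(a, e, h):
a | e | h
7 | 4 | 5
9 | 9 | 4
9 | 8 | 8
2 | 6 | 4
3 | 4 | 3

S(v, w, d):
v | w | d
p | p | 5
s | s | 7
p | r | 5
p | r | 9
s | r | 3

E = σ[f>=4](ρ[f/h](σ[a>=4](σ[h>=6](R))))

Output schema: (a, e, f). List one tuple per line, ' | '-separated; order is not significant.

Subexpression sizes:
  R → 5
  σ[h>=6](R) → 1
  σ[a>=4](σ[h>=6](R)) → 1
  ρ[f/h](σ[a>=4](σ[h>=6](R))) → 1
  σ[f>=4](ρ[f/h](σ[a>=4](σ[h>=6](R)))) → 1

== RESULT ==
a | e | f
9 | 8 | 8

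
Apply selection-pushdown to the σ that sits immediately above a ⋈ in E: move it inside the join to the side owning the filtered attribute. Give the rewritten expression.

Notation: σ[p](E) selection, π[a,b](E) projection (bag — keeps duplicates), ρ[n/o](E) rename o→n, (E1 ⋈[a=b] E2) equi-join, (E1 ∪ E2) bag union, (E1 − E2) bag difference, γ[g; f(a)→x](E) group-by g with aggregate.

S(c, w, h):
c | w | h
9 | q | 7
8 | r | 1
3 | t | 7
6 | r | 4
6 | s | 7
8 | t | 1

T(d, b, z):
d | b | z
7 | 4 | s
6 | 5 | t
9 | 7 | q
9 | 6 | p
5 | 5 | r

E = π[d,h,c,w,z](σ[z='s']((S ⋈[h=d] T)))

σ filters on z, owned by the right side.
E' = π[d,h,c,w,z]((S ⋈[h=d] σ[z='s'](T)))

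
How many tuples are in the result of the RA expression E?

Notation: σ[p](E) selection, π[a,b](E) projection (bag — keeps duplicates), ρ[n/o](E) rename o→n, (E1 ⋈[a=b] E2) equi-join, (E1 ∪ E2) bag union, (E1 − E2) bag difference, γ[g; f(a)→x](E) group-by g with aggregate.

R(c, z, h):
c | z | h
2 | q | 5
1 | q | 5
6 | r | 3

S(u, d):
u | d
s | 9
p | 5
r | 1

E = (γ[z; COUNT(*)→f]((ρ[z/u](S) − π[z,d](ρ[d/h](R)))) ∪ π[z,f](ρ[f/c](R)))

Per-node cardinality:
  S → 3
  ρ[z/u](S) → 3
  R → 3
  ρ[d/h](R) → 3
  π[z,d](ρ[d/h](R)) → 3
  (ρ[z/u](S) − π[z,d](ρ[d/h](R))) → 3
  γ[z; COUNT(*)→f]((ρ[z/u](S) − π[z,d](ρ[d/h](R)))) → 3
  R → 3
  ρ[f/c](R) → 3
  π[z,f](ρ[f/c](R)) → 3
  (γ[z; COUNT(*)→f]((ρ[z/u](S) − π[z,d](ρ[d/h](R)))) ∪ π[z,f](ρ[f/c](R))) → 6

|E| = 6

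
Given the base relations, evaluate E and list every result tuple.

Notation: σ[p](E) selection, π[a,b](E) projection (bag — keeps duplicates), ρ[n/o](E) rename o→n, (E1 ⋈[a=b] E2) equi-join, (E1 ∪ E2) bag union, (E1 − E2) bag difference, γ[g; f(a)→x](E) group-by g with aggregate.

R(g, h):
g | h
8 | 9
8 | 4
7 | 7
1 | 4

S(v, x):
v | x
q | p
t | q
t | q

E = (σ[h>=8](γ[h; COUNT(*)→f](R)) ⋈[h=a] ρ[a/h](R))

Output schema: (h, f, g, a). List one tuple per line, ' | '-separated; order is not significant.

Subexpression sizes:
  R → 4
  γ[h; COUNT(*)→f](R) → 3
  σ[h>=8](γ[h; COUNT(*)→f](R)) → 1
  R → 4
  ρ[a/h](R) → 4
  (σ[h>=8](γ[h; COUNT(*)→f](R)) ⋈[h=a] ρ[a/h](R)) → 1

== RESULT ==
h | f | g | a
9 | 1 | 8 | 9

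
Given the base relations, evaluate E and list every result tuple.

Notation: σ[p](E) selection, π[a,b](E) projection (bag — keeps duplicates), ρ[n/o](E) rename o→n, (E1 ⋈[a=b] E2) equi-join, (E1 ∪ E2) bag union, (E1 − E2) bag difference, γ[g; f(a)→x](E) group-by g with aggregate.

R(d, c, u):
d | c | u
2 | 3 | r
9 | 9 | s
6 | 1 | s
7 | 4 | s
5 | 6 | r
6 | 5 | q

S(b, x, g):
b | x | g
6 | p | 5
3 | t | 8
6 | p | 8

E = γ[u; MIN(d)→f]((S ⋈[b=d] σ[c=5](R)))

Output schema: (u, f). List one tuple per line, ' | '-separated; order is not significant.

Row counts bottom-up:
  S → 3
  R → 6
  σ[c=5](R) → 1
  (S ⋈[b=d] σ[c=5](R)) → 2
  γ[u; MIN(d)→f]((S ⋈[b=d] σ[c=5](R))) → 1

== RESULT ==
u | f
q | 6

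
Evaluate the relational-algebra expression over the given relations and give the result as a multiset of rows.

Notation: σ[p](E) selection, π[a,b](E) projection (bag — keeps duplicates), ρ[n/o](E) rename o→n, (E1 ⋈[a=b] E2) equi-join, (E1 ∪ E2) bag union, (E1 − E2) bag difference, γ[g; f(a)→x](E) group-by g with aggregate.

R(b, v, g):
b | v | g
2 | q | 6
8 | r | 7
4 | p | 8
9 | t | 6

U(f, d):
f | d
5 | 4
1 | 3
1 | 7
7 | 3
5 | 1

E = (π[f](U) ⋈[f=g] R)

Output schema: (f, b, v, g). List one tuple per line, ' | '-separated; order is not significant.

Row counts bottom-up:
  U → 5
  π[f](U) → 5
  R → 4
  (π[f](U) ⋈[f=g] R) → 1

== RESULT ==
f | b | v | g
7 | 8 | r | 7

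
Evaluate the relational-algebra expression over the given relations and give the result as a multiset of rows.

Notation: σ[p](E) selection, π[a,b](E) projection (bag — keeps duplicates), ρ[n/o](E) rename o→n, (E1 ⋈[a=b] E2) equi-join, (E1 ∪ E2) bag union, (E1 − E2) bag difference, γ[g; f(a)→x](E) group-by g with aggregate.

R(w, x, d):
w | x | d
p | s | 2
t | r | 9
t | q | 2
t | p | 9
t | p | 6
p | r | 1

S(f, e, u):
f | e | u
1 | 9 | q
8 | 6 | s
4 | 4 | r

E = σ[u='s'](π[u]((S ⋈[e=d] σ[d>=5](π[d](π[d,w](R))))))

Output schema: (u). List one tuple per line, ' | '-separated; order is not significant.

Row counts bottom-up:
  S → 3
  R → 6
  π[d,w](R) → 6
  π[d](π[d,w](R)) → 6
  σ[d>=5](π[d](π[d,w](R))) → 3
  (S ⋈[e=d] σ[d>=5](π[d](π[d,w](R)))) → 3
  π[u]((S ⋈[e=d] σ[d>=5](π[d](π[d,w](R))))) → 3
  σ[u='s'](π[u]((S ⋈[e=d] σ[d>=5](π[d](π[d,w](R)))))) → 1

== RESULT ==
u
s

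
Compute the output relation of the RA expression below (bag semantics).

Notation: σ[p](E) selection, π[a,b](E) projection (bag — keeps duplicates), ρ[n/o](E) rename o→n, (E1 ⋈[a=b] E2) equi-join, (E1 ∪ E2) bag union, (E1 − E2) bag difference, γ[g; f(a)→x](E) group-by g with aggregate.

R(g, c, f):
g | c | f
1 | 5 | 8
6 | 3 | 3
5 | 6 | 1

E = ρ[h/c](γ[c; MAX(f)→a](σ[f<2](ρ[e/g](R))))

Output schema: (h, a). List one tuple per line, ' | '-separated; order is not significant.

Row counts bottom-up:
  R → 3
  ρ[e/g](R) → 3
  σ[f<2](ρ[e/g](R)) → 1
  γ[c; MAX(f)→a](σ[f<2](ρ[e/g](R))) → 1
  ρ[h/c](γ[c; MAX(f)→a](σ[f<2](ρ[e/g](R)))) → 1

== RESULT ==
h | a
6 | 1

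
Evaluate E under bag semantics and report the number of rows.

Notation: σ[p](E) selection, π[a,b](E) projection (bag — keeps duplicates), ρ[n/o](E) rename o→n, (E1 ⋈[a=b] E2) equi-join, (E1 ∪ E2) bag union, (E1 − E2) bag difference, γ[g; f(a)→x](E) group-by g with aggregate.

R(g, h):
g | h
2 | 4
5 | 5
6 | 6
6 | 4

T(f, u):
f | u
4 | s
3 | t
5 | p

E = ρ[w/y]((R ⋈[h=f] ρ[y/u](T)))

Row counts bottom-up:
  R → 4
  T → 3
  ρ[y/u](T) → 3
  (R ⋈[h=f] ρ[y/u](T)) → 3
  ρ[w/y]((R ⋈[h=f] ρ[y/u](T))) → 3

|E| = 3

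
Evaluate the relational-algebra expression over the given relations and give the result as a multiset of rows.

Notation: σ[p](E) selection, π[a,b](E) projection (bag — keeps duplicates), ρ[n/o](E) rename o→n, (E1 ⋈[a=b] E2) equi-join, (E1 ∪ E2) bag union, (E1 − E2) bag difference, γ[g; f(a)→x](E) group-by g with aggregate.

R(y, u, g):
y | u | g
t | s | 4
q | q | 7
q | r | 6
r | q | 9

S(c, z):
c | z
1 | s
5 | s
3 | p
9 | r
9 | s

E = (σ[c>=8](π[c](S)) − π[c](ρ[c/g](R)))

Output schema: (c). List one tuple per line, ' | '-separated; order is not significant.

Row counts bottom-up:
  S → 5
  π[c](S) → 5
  σ[c>=8](π[c](S)) → 2
  R → 4
  ρ[c/g](R) → 4
  π[c](ρ[c/g](R)) → 4
  (σ[c>=8](π[c](S)) − π[c](ρ[c/g](R))) → 1

== RESULT ==
c
9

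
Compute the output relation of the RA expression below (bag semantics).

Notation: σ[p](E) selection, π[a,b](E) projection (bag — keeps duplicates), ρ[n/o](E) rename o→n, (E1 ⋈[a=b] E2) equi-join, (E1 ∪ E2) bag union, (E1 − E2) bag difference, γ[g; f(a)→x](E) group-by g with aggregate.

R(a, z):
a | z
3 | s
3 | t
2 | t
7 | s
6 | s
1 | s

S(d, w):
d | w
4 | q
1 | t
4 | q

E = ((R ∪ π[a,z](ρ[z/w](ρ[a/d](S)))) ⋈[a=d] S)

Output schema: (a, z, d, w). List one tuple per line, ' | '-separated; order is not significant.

Subexpression sizes:
  R → 6
  S → 3
  ρ[a/d](S) → 3
  ρ[z/w](ρ[a/d](S)) → 3
  π[a,z](ρ[z/w](ρ[a/d](S))) → 3
  (R ∪ π[a,z](ρ[z/w](ρ[a/d](S)))) → 9
  S → 3
  ((R ∪ π[a,z](ρ[z/w](ρ[a/d](S)))) ⋈[a=d] S) → 6

== RESULT ==
a | z | d | w
1 | s | 1 | t
1 | t | 1 | t
4 | q | 4 | q
4 | q | 4 | q
4 | q | 4 | q
4 | q | 4 | q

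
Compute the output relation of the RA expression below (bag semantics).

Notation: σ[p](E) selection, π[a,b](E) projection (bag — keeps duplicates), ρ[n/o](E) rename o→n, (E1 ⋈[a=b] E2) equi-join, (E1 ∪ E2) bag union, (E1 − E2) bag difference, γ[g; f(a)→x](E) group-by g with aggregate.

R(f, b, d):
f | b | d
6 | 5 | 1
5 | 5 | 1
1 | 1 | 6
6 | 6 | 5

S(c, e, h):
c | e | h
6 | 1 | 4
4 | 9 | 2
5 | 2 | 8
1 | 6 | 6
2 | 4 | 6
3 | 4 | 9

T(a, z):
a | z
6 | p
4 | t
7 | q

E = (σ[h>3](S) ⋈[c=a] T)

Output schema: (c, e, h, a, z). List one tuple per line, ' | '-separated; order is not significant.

Row counts bottom-up:
  S → 6
  σ[h>3](S) → 5
  T → 3
  (σ[h>3](S) ⋈[c=a] T) → 1

== RESULT ==
c | e | h | a | z
6 | 1 | 4 | 6 | p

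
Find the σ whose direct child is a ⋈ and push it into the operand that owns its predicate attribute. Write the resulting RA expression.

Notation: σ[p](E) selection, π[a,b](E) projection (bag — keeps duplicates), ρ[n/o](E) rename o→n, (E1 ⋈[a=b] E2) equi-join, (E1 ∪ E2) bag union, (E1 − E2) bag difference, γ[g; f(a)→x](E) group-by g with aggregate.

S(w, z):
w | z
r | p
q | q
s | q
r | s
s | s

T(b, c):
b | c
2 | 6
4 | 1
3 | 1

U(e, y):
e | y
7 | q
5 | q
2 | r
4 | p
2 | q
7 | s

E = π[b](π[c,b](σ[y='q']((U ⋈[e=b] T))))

σ filters on y, owned by the left side.
E' = π[b](π[c,b]((σ[y='q'](U) ⋈[e=b] T)))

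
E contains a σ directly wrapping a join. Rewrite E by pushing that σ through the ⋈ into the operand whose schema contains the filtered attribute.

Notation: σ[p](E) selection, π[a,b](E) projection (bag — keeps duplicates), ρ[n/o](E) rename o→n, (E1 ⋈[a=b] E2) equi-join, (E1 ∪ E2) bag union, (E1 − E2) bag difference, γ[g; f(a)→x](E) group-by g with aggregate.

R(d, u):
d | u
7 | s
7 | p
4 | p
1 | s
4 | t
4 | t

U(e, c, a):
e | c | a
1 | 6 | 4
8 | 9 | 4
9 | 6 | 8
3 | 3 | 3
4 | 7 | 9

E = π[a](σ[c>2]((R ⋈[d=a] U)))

σ filters on c, owned by the right side.
E' = π[a]((R ⋈[d=a] σ[c>2](U)))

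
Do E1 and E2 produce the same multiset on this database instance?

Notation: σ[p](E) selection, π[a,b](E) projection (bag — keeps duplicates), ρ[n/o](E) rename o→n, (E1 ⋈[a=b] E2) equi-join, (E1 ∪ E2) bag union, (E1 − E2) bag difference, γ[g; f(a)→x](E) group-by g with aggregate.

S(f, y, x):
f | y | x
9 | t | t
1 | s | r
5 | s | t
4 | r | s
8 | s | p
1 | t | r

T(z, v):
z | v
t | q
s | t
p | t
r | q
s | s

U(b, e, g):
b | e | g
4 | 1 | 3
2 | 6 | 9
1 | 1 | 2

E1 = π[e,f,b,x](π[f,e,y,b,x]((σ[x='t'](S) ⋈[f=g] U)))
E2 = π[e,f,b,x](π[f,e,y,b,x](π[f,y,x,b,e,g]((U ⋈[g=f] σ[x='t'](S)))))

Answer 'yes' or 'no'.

E1 stepwise |·|:
  S → 6
  σ[x='t'](S) → 2
  U → 3
  (σ[x='t'](S) ⋈[f=g] U) → 1
  π[f,e,y,b,x]((σ[x='t'](S) ⋈[f=g] U)) → 1
  π[e,f,b,x](π[f,e,y,b,x]((σ[x='t'](S) ⋈[f=g] U))) → 1
E2 stepwise |·|:
  U → 3
  S → 6
  σ[x='t'](S) → 2
  (U ⋈[g=f] σ[x='t'](S)) → 1
  π[f,y,x,b,e,g]((U ⋈[g=f] σ[x='t'](S))) → 1
  π[f,e,y,b,x](π[f,y,x,b,e,g]((U ⋈[g=f] σ[x='t'](S)))) → 1
  π[e,f,b,x](π[f,e,y,b,x](π[f,y,x,b,e,g]((U ⋈[g=f] σ[x='t'](S))))) → 1

E1 and E2 produce the same multiset:
e | f | b | x
6 | 9 | 2 | t

yes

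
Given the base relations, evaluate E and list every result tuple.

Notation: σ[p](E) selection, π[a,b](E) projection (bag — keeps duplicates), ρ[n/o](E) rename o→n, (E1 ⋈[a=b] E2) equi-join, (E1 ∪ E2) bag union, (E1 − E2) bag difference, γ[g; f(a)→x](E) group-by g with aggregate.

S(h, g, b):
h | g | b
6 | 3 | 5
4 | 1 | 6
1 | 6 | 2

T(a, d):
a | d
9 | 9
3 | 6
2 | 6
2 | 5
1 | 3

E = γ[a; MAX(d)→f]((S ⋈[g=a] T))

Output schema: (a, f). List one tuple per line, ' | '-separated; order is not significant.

Subexpression sizes:
  S → 3
  T → 5
  (S ⋈[g=a] T) → 2
  γ[a; MAX(d)→f]((S ⋈[g=a] T)) → 2

== RESULT ==
a | f
1 | 3
3 | 6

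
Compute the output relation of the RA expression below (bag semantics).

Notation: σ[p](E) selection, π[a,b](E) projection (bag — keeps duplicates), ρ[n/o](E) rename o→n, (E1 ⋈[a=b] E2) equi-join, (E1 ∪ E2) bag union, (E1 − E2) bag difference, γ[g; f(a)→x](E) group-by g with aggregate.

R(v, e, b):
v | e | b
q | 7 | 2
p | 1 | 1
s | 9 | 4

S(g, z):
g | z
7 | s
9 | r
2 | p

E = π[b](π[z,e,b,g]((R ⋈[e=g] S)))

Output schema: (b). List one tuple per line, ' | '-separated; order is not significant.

Subexpression sizes:
  R → 3
  S → 3
  (R ⋈[e=g] S) → 2
  π[z,e,b,g]((R ⋈[e=g] S)) → 2
  π[b](π[z,e,b,g]((R ⋈[e=g] S))) → 2

== RESULT ==
b
2
4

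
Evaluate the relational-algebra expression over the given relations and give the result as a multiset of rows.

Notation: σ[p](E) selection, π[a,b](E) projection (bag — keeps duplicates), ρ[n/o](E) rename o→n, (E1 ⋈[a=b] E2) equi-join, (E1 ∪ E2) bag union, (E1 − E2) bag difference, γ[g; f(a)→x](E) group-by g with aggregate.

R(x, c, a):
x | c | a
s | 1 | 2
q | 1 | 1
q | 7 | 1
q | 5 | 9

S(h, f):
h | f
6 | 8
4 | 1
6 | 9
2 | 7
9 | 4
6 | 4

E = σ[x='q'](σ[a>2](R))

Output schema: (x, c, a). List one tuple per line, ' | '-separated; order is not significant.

Subexpression sizes:
  R → 4
  σ[a>2](R) → 1
  σ[x='q'](σ[a>2](R)) → 1

== RESULT ==
x | c | a
q | 5 | 9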